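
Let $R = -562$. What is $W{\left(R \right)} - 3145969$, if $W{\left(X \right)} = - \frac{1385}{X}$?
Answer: $- \frac{1768033193}{562} \approx -3.146 \cdot 10^{6}$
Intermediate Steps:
$W{\left(R \right)} - 3145969 = - \frac{1385}{-562} - 3145969 = \left(-1385\right) \left(- \frac{1}{562}\right) - 3145969 = \frac{1385}{562} - 3145969 = - \frac{1768033193}{562}$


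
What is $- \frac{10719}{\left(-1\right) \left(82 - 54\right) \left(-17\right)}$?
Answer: $- \frac{10719}{476} \approx -22.519$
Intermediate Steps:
$- \frac{10719}{\left(-1\right) \left(82 - 54\right) \left(-17\right)} = - \frac{10719}{\left(-1\right) 28 \left(-17\right)} = - \frac{10719}{\left(-1\right) \left(-476\right)} = - \frac{10719}{476}$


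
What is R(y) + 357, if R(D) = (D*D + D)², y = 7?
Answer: 3493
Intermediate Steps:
R(D) = (D + D²)² (R(D) = (D² + D)² = (D + D²)²)
R(y) + 357 = 7²*(1 + 7)² + 357 = 49*8² + 357 = 49*64 + 357 = 3136 + 357 = 3493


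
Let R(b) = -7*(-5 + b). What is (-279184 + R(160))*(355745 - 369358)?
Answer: 3815301897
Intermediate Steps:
R(b) = 35 - 7*b
(-279184 + R(160))*(355745 - 369358) = (-279184 + (35 - 7*160))*(355745 - 369358) = (-279184 + (35 - 1120))*(-13613) = (-279184 - 1085)*(-13613) = -280269*(-13613) = 3815301897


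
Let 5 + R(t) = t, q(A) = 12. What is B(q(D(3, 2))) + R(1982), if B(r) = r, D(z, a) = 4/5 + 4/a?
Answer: 1989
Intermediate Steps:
D(z, a) = 4/5 + 4/a (D(z, a) = 4*(1/5) + 4/a = 4/5 + 4/a)
R(t) = -5 + t
B(q(D(3, 2))) + R(1982) = 12 + (-5 + 1982) = 12 + 1977 = 1989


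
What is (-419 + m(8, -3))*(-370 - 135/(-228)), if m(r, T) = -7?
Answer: 5979975/38 ≈ 1.5737e+5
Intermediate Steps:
(-419 + m(8, -3))*(-370 - 135/(-228)) = (-419 - 7)*(-370 - 135/(-228)) = -426*(-370 - 135*(-1/228)) = -426*(-370 + 45/76) = -426*(-28075/76) = 5979975/38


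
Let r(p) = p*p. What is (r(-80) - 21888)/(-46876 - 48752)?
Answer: 3872/23907 ≈ 0.16196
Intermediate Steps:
r(p) = p**2
(r(-80) - 21888)/(-46876 - 48752) = ((-80)**2 - 21888)/(-46876 - 48752) = (6400 - 21888)/(-95628) = -15488*(-1/95628) = 3872/23907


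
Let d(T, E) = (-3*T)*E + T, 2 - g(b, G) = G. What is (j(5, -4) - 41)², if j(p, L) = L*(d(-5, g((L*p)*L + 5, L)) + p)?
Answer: 160801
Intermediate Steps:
g(b, G) = 2 - G
d(T, E) = T - 3*E*T (d(T, E) = -3*E*T + T = T - 3*E*T)
j(p, L) = L*(25 + p - 15*L) (j(p, L) = L*(-5*(1 - 3*(2 - L)) + p) = L*(-5*(1 + (-6 + 3*L)) + p) = L*(-5*(-5 + 3*L) + p) = L*((25 - 15*L) + p) = L*(25 + p - 15*L))
(j(5, -4) - 41)² = (-4*(25 + 5 - 15*(-4)) - 41)² = (-4*(25 + 5 + 60) - 41)² = (-4*90 - 41)² = (-360 - 41)² = (-401)² = 160801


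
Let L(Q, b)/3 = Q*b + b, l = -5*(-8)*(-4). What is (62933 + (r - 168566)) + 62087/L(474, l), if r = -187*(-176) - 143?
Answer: -16613054087/228000 ≈ -72864.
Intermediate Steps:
r = 32769 (r = 32912 - 143 = 32769)
l = -160 (l = 40*(-4) = -160)
L(Q, b) = 3*b + 3*Q*b (L(Q, b) = 3*(Q*b + b) = 3*(b + Q*b) = 3*b + 3*Q*b)
(62933 + (r - 168566)) + 62087/L(474, l) = (62933 + (32769 - 168566)) + 62087/((3*(-160)*(1 + 474))) = (62933 - 135797) + 62087/((3*(-160)*475)) = -72864 + 62087/(-228000) = -72864 + 62087*(-1/228000) = -72864 - 62087/228000 = -16613054087/228000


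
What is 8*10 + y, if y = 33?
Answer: 113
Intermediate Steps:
8*10 + y = 8*10 + 33 = 80 + 33 = 113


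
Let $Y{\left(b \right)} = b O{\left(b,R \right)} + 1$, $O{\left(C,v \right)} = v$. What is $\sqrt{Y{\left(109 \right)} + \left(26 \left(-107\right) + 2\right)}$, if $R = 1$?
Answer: $i \sqrt{2670} \approx 51.672 i$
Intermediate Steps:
$Y{\left(b \right)} = 1 + b$ ($Y{\left(b \right)} = b 1 + 1 = b + 1 = 1 + b$)
$\sqrt{Y{\left(109 \right)} + \left(26 \left(-107\right) + 2\right)} = \sqrt{\left(1 + 109\right) + \left(26 \left(-107\right) + 2\right)} = \sqrt{110 + \left(-2782 + 2\right)} = \sqrt{110 - 2780} = \sqrt{-2670} = i \sqrt{2670}$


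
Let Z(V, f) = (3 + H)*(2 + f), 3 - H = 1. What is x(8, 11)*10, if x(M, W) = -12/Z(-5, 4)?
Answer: -4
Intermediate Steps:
H = 2 (H = 3 - 1*1 = 3 - 1 = 2)
Z(V, f) = 10 + 5*f (Z(V, f) = (3 + 2)*(2 + f) = 5*(2 + f) = 10 + 5*f)
x(M, W) = -2/5 (x(M, W) = -12/(10 + 5*4) = -12/(10 + 20) = -12/30 = -12*1/30 = -2/5)
x(8, 11)*10 = -2/5*10 = -4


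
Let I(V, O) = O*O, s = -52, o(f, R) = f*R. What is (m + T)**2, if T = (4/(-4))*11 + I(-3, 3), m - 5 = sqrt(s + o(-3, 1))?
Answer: (3 + I*sqrt(55))**2 ≈ -46.0 + 44.497*I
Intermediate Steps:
o(f, R) = R*f
I(V, O) = O**2
m = 5 + I*sqrt(55) (m = 5 + sqrt(-52 + 1*(-3)) = 5 + sqrt(-52 - 3) = 5 + sqrt(-55) = 5 + I*sqrt(55) ≈ 5.0 + 7.4162*I)
T = -2 (T = (4/(-4))*11 + 3**2 = (4*(-1/4))*11 + 9 = -1*11 + 9 = -11 + 9 = -2)
(m + T)**2 = ((5 + I*sqrt(55)) - 2)**2 = (3 + I*sqrt(55))**2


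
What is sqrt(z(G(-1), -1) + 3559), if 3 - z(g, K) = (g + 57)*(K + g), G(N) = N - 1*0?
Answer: sqrt(3674) ≈ 60.614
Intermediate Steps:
G(N) = N (G(N) = N + 0 = N)
z(g, K) = 3 - (57 + g)*(K + g) (z(g, K) = 3 - (g + 57)*(K + g) = 3 - (57 + g)*(K + g))
sqrt(z(G(-1), -1) + 3559) = sqrt((3 - 1*(-1)**2 - 57*(-1) - 57*(-1) - 1*(-1)*(-1)) + 3559) = sqrt((3 - 1*1 + 57 + 57 - 1) + 3559) = sqrt((3 - 1 + 57 + 57 - 1) + 3559) = sqrt(115 + 3559) = sqrt(3674)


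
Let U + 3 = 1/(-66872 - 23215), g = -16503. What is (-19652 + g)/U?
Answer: 3257095485/270262 ≈ 12052.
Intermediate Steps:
U = -270262/90087 (U = -3 + 1/(-66872 - 23215) = -3 + 1/(-90087) = -3 - 1/90087 = -270262/90087 ≈ -3.0000)
(-19652 + g)/U = (-19652 - 16503)/(-270262/90087) = -36155*(-90087/270262) = 3257095485/270262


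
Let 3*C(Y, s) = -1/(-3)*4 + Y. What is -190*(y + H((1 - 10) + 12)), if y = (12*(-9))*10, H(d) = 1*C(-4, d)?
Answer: 1848320/9 ≈ 2.0537e+5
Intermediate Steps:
C(Y, s) = 4/9 + Y/3 (C(Y, s) = (-1/(-3)*4 + Y)/3 = (-1*(-⅓)*4 + Y)/3 = ((⅓)*4 + Y)/3 = (4/3 + Y)/3 = 4/9 + Y/3)
H(d) = -8/9 (H(d) = 1*(4/9 + (⅓)*(-4)) = 1*(4/9 - 4/3) = 1*(-8/9) = -8/9)
y = -1080 (y = -108*10 = -1080)
-190*(y + H((1 - 10) + 12)) = -190*(-1080 - 8/9) = -190*(-9728/9) = 1848320/9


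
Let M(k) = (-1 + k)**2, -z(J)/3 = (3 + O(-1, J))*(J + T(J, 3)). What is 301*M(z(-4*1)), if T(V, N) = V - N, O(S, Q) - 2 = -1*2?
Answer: 2890804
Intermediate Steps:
O(S, Q) = 0 (O(S, Q) = 2 - 1*2 = 2 - 2 = 0)
z(J) = 27 - 18*J (z(J) = -3*(3 + 0)*(J + (J - 1*3)) = -9*(J + (J - 3)) = -9*(J + (-3 + J)) = -9*(-3 + 2*J) = -3*(-9 + 6*J) = 27 - 18*J)
301*M(z(-4*1)) = 301*(-1 + (27 - (-72)))**2 = 301*(-1 + (27 - 18*(-4)))**2 = 301*(-1 + (27 + 72))**2 = 301*(-1 + 99)**2 = 301*98**2 = 301*9604 = 2890804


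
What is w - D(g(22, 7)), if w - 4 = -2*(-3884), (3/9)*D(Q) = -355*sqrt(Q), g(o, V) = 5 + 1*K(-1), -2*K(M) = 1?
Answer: 7772 + 3195*sqrt(2)/2 ≈ 10031.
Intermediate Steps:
K(M) = -1/2 (K(M) = -1/2*1 = -1/2)
g(o, V) = 9/2 (g(o, V) = 5 + 1*(-1/2) = 5 - 1/2 = 9/2)
D(Q) = -1065*sqrt(Q) (D(Q) = 3*(-355*sqrt(Q)) = -1065*sqrt(Q))
w = 7772 (w = 4 - 2*(-3884) = 4 + 7768 = 7772)
w - D(g(22, 7)) = 7772 - (-1065)*sqrt(9/2) = 7772 - (-1065)*3*sqrt(2)/2 = 7772 - (-3195)*sqrt(2)/2 = 7772 + 3195*sqrt(2)/2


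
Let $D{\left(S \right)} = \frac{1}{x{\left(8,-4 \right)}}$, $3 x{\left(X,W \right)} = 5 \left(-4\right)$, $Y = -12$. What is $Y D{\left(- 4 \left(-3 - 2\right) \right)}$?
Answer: $\frac{9}{5} \approx 1.8$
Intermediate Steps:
$x{\left(X,W \right)} = - \frac{20}{3}$ ($x{\left(X,W \right)} = \frac{5 \left(-4\right)}{3} = \frac{1}{3} \left(-20\right) = - \frac{20}{3}$)
$D{\left(S \right)} = - \frac{3}{20}$ ($D{\left(S \right)} = \frac{1}{- \frac{20}{3}} = - \frac{3}{20}$)
$Y D{\left(- 4 \left(-3 - 2\right) \right)} = \left(-12\right) \left(- \frac{3}{20}\right) = \frac{9}{5}$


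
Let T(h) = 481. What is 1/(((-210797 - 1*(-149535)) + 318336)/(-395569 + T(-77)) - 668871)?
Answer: -197544/132131581361 ≈ -1.4951e-6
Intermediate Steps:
1/(((-210797 - 1*(-149535)) + 318336)/(-395569 + T(-77)) - 668871) = 1/(((-210797 - 1*(-149535)) + 318336)/(-395569 + 481) - 668871) = 1/(((-210797 + 149535) + 318336)/(-395088) - 668871) = 1/((-61262 + 318336)*(-1/395088) - 668871) = 1/(257074*(-1/395088) - 668871) = 1/(-128537/197544 - 668871) = 1/(-132131581361/197544) = -197544/132131581361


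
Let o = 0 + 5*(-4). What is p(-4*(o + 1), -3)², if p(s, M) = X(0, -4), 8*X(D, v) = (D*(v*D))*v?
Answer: 0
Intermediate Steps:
X(D, v) = D²*v²/8 (X(D, v) = ((D*(v*D))*v)/8 = ((D*(D*v))*v)/8 = ((v*D²)*v)/8 = (D²*v²)/8 = D²*v²/8)
o = -20 (o = 0 - 20 = -20)
p(s, M) = 0 (p(s, M) = (⅛)*0²*(-4)² = (⅛)*0*16 = 0)
p(-4*(o + 1), -3)² = 0² = 0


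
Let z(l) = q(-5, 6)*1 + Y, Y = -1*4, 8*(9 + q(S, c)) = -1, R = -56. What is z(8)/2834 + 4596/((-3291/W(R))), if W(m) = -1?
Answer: 34618319/24871184 ≈ 1.3919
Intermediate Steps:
q(S, c) = -73/8 (q(S, c) = -9 + (⅛)*(-1) = -9 - ⅛ = -73/8)
Y = -4
z(l) = -105/8 (z(l) = -73/8*1 - 4 = -73/8 - 4 = -105/8)
z(8)/2834 + 4596/((-3291/W(R))) = -105/8/2834 + 4596/((-3291/(-1))) = -105/8*1/2834 + 4596/((-3291*(-1))) = -105/22672 + 4596/3291 = -105/22672 + 4596*(1/3291) = -105/22672 + 1532/1097 = 34618319/24871184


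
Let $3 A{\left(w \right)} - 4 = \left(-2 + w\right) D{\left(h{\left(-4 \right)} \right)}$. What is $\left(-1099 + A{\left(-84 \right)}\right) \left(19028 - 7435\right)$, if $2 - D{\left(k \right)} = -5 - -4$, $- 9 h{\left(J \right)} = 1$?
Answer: $- \frac{41166743}{3} \approx -1.3722 \cdot 10^{7}$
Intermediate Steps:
$h{\left(J \right)} = - \frac{1}{9}$ ($h{\left(J \right)} = \left(- \frac{1}{9}\right) 1 = - \frac{1}{9}$)
$D{\left(k \right)} = 3$ ($D{\left(k \right)} = 2 - \left(-5 - -4\right) = 2 - \left(-5 + 4\right) = 2 - -1 = 2 + 1 = 3$)
$A{\left(w \right)} = - \frac{2}{3} + w$ ($A{\left(w \right)} = \frac{4}{3} + \frac{\left(-2 + w\right) 3}{3} = \frac{4}{3} + \frac{-6 + 3 w}{3} = \frac{4}{3} + \left(-2 + w\right) = - \frac{2}{3} + w$)
$\left(-1099 + A{\left(-84 \right)}\right) \left(19028 - 7435\right) = \left(-1099 - \frac{254}{3}\right) \left(19028 - 7435\right) = \left(-1099 - \frac{254}{3}\right) 11593 = \left(- \frac{3551}{3}\right) 11593 = - \frac{41166743}{3}$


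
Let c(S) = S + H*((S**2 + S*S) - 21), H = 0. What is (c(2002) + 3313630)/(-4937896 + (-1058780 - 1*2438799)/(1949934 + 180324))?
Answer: -7063151593056/10518995954747 ≈ -0.67147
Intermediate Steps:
c(S) = S (c(S) = S + 0*((S**2 + S*S) - 21) = S + 0*((S**2 + S**2) - 21) = S + 0*(2*S**2 - 21) = S + 0*(-21 + 2*S**2) = S + 0 = S)
(c(2002) + 3313630)/(-4937896 + (-1058780 - 1*2438799)/(1949934 + 180324)) = (2002 + 3313630)/(-4937896 + (-1058780 - 1*2438799)/(1949934 + 180324)) = 3315632/(-4937896 + (-1058780 - 2438799)/2130258) = 3315632/(-4937896 - 3497579*1/2130258) = 3315632/(-4937896 - 3497579/2130258) = 3315632/(-10518995954747/2130258) = 3315632*(-2130258/10518995954747) = -7063151593056/10518995954747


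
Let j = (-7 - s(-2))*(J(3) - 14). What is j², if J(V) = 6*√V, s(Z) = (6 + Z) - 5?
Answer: 10944 - 6048*√3 ≈ 468.56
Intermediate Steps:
s(Z) = 1 + Z
j = 84 - 36*√3 (j = (-7 - (1 - 2))*(6*√3 - 14) = (-7 - 1*(-1))*(-14 + 6*√3) = (-7 + 1)*(-14 + 6*√3) = -6*(-14 + 6*√3) = 84 - 36*√3 ≈ 21.646)
j² = (84 - 36*√3)²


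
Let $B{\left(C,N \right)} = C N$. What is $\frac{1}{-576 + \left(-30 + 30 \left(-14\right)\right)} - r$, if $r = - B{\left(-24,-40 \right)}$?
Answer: $\frac{984959}{1026} \approx 960.0$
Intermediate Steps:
$r = -960$ ($r = - \left(-24\right) \left(-40\right) = \left(-1\right) 960 = -960$)
$\frac{1}{-576 + \left(-30 + 30 \left(-14\right)\right)} - r = \frac{1}{-576 + \left(-30 + 30 \left(-14\right)\right)} - -960 = \frac{1}{-576 - 450} + 960 = \frac{1}{-1026} + 960 = - \frac{1}{1026} + 960 = \frac{984959}{1026}$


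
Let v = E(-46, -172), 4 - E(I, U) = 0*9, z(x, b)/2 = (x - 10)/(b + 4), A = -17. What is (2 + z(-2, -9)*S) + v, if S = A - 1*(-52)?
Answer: 174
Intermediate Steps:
z(x, b) = 2*(-10 + x)/(4 + b) (z(x, b) = 2*((x - 10)/(b + 4)) = 2*((-10 + x)/(4 + b)) = 2*(-10 + x)/(4 + b))
E(I, U) = 4 (E(I, U) = 4 - 0*9 = 4 - 1*0 = 4 + 0 = 4)
v = 4
S = 35 (S = -17 - 1*(-52) = -17 + 52 = 35)
(2 + z(-2, -9)*S) + v = (2 + (2*(-10 - 2)/(4 - 9))*35) + 4 = (2 + (2*(-12)/(-5))*35) + 4 = (2 + (2*(-1/5)*(-12))*35) + 4 = (2 + (24/5)*35) + 4 = (2 + 168) + 4 = 170 + 4 = 174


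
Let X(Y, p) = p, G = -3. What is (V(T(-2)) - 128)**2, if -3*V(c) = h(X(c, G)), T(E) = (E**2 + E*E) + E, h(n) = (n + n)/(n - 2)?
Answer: 412164/25 ≈ 16487.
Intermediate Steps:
h(n) = 2*n/(-2 + n) (h(n) = (2*n)/(-2 + n) = 2*n/(-2 + n))
T(E) = E + 2*E**2 (T(E) = (E**2 + E**2) + E = 2*E**2 + E = E + 2*E**2)
V(c) = -2/5 (V(c) = -2*(-3)/(3*(-2 - 3)) = -2*(-3)/(3*(-5)) = -2*(-3)*(-1)/(3*5) = -1/3*6/5 = -2/5)
(V(T(-2)) - 128)**2 = (-2/5 - 128)**2 = (-642/5)**2 = 412164/25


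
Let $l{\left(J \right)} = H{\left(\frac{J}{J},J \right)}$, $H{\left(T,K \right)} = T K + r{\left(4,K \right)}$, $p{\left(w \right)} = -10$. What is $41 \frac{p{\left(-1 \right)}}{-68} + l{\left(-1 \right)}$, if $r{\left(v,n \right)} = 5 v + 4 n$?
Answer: $\frac{715}{34} \approx 21.029$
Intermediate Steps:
$r{\left(v,n \right)} = 4 n + 5 v$
$H{\left(T,K \right)} = 20 + 4 K + K T$ ($H{\left(T,K \right)} = T K + \left(4 K + 5 \cdot 4\right) = K T + \left(4 K + 20\right) = K T + \left(20 + 4 K\right) = 20 + 4 K + K T$)
$l{\left(J \right)} = 20 + 5 J$ ($l{\left(J \right)} = 20 + 4 J + J \frac{J}{J} = 20 + 4 J + J 1 = 20 + 4 J + J = 20 + 5 J$)
$41 \frac{p{\left(-1 \right)}}{-68} + l{\left(-1 \right)} = 41 \left(- \frac{10}{-68}\right) + \left(20 + 5 \left(-1\right)\right) = 41 \left(\left(-10\right) \left(- \frac{1}{68}\right)\right) + \left(20 - 5\right) = 41 \cdot \frac{5}{34} + 15 = \frac{205}{34} + 15 = \frac{715}{34}$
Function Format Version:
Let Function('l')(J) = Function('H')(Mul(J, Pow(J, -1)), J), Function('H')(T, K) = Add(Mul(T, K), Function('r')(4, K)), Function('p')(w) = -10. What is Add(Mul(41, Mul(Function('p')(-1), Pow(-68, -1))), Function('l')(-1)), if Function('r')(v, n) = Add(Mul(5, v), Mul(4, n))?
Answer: Rational(715, 34) ≈ 21.029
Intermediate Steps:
Function('r')(v, n) = Add(Mul(4, n), Mul(5, v))
Function('H')(T, K) = Add(20, Mul(4, K), Mul(K, T)) (Function('H')(T, K) = Add(Mul(T, K), Add(Mul(4, K), Mul(5, 4))) = Add(Mul(K, T), Add(Mul(4, K), 20)) = Add(Mul(K, T), Add(20, Mul(4, K))) = Add(20, Mul(4, K), Mul(K, T)))
Function('l')(J) = Add(20, Mul(5, J)) (Function('l')(J) = Add(20, Mul(4, J), Mul(J, Mul(J, Pow(J, -1)))) = Add(20, Mul(4, J), Mul(J, 1)) = Add(20, Mul(4, J), J) = Add(20, Mul(5, J)))
Add(Mul(41, Mul(Function('p')(-1), Pow(-68, -1))), Function('l')(-1)) = Add(Mul(41, Mul(-10, Pow(-68, -1))), Add(20, Mul(5, -1))) = Add(Mul(41, Mul(-10, Rational(-1, 68))), Add(20, -5)) = Add(Mul(41, Rational(5, 34)), 15) = Add(Rational(205, 34), 15) = Rational(715, 34)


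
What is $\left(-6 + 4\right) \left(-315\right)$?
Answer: $630$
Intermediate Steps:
$\left(-6 + 4\right) \left(-315\right) = \left(-2\right) \left(-315\right) = 630$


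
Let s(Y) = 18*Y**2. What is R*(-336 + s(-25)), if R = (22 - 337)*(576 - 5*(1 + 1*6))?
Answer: -1859909310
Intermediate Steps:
R = -170415 (R = -315*(576 - 5*(1 + 6)) = -315*(576 - 5*7) = -315*(576 - 35) = -315*541 = -170415)
R*(-336 + s(-25)) = -170415*(-336 + 18*(-25)**2) = -170415*(-336 + 18*625) = -170415*(-336 + 11250) = -170415*10914 = -1859909310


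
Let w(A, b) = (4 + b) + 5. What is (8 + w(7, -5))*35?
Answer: 420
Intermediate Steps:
w(A, b) = 9 + b
(8 + w(7, -5))*35 = (8 + (9 - 5))*35 = (8 + 4)*35 = 12*35 = 420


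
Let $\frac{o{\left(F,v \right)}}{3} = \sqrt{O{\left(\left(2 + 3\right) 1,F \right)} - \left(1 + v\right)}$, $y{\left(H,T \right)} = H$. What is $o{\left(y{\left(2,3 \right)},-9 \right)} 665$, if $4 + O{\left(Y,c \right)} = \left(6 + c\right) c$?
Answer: $3990 \sqrt{5} \approx 8921.9$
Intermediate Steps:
$O{\left(Y,c \right)} = -4 + c \left(6 + c\right)$ ($O{\left(Y,c \right)} = -4 + \left(6 + c\right) c = -4 + c \left(6 + c\right)$)
$o{\left(F,v \right)} = 3 \sqrt{-5 + F^{2} - v + 6 F}$ ($o{\left(F,v \right)} = 3 \sqrt{\left(-4 + F^{2} + 6 F\right) - \left(1 + v\right)} = 3 \sqrt{-5 + F^{2} - v + 6 F}$)
$o{\left(y{\left(2,3 \right)},-9 \right)} 665 = 3 \sqrt{-5 + 2^{2} - -9 + 6 \cdot 2} \cdot 665 = 3 \sqrt{-5 + 4 + 9 + 12} \cdot 665 = 3 \sqrt{20} \cdot 665 = 3 \cdot 2 \sqrt{5} \cdot 665 = 6 \sqrt{5} \cdot 665 = 3990 \sqrt{5}$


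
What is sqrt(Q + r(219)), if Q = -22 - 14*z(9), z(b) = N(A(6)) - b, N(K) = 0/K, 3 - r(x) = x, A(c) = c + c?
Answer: 4*I*sqrt(7) ≈ 10.583*I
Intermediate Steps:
A(c) = 2*c
r(x) = 3 - x
N(K) = 0
z(b) = -b (z(b) = 0 - b = -b)
Q = 104 (Q = -22 - (-14)*9 = -22 - 14*(-9) = -22 + 126 = 104)
sqrt(Q + r(219)) = sqrt(104 + (3 - 1*219)) = sqrt(104 + (3 - 219)) = sqrt(104 - 216) = sqrt(-112) = 4*I*sqrt(7)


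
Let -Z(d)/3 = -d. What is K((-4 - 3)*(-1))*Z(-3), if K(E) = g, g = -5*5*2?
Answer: 450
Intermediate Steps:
g = -50 (g = -25*2 = -50)
K(E) = -50
Z(d) = 3*d (Z(d) = -(-3)*d = 3*d)
K((-4 - 3)*(-1))*Z(-3) = -150*(-3) = -50*(-9) = 450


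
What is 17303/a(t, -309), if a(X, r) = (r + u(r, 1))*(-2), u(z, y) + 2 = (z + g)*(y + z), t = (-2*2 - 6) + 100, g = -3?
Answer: -17303/191570 ≈ -0.090322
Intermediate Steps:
t = 90 (t = (-4 - 6) + 100 = -10 + 100 = 90)
u(z, y) = -2 + (-3 + z)*(y + z) (u(z, y) = -2 + (z - 3)*(y + z) = -2 + (-3 + z)*(y + z))
a(X, r) = 10 - 2*r² + 2*r (a(X, r) = (r + (-2 + r² - 3*1 - 3*r + 1*r))*(-2) = (r + (-2 + r² - 3 - 3*r + r))*(-2) = (r + (-5 + r² - 2*r))*(-2) = (-5 + r² - r)*(-2) = 10 - 2*r² + 2*r)
17303/a(t, -309) = 17303/(10 - 2*(-309)² + 2*(-309)) = 17303/(10 - 2*95481 - 618) = 17303/(10 - 190962 - 618) = 17303/(-191570) = 17303*(-1/191570) = -17303/191570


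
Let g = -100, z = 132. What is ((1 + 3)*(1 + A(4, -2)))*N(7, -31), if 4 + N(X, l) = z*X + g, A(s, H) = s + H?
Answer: 9840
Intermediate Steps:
A(s, H) = H + s
N(X, l) = -104 + 132*X (N(X, l) = -4 + (132*X - 100) = -4 + (-100 + 132*X) = -104 + 132*X)
((1 + 3)*(1 + A(4, -2)))*N(7, -31) = ((1 + 3)*(1 + (-2 + 4)))*(-104 + 132*7) = (4*(1 + 2))*(-104 + 924) = (4*3)*820 = 12*820 = 9840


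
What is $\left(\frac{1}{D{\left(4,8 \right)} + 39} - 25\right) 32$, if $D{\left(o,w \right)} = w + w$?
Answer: $- \frac{43968}{55} \approx -799.42$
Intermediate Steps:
$D{\left(o,w \right)} = 2 w$
$\left(\frac{1}{D{\left(4,8 \right)} + 39} - 25\right) 32 = \left(\frac{1}{2 \cdot 8 + 39} - 25\right) 32 = \left(\frac{1}{16 + 39} - 25\right) 32 = \left(\frac{1}{55} - 25\right) 32 = \left(- \frac{1374}{55}\right) 32 = - \frac{43968}{55}$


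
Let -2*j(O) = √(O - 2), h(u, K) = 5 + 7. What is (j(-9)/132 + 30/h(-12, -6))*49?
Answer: 245/2 - 49*I*√11/264 ≈ 122.5 - 0.61559*I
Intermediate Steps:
h(u, K) = 12
j(O) = -√(-2 + O)/2 (j(O) = -√(O - 2)/2 = -√(-2 + O)/2)
(j(-9)/132 + 30/h(-12, -6))*49 = (-√(-2 - 9)/2/132 + 30/12)*49 = (-I*√11/2*(1/132) + 30*(1/12))*49 = (-I*√11/2*(1/132) + 5/2)*49 = (-I*√11/264 + 5/2)*49 = (5/2 - I*√11/264)*49 = 245/2 - 49*I*√11/264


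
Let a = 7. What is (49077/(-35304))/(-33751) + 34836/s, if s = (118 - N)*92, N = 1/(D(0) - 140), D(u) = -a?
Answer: 508487761504443/158467978978408 ≈ 3.2088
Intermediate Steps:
D(u) = -7 (D(u) = -1*7 = -7)
N = -1/147 (N = 1/(-7 - 140) = 1/(-147) = -1/147 ≈ -0.0068027)
s = 1595924/147 (s = (118 - 1*(-1/147))*92 = (118 + 1/147)*92 = (17347/147)*92 = 1595924/147 ≈ 10857.)
(49077/(-35304))/(-33751) + 34836/s = (49077/(-35304))/(-33751) + 34836/(1595924/147) = (49077*(-1/35304))*(-1/33751) + 34836*(147/1595924) = -16359/11768*(-1/33751) + 1280223/398981 = 16359/397181768 + 1280223/398981 = 508487761504443/158467978978408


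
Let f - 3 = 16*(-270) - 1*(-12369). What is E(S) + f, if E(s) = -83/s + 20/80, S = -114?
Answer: 1836079/228 ≈ 8053.0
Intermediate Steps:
f = 8052 (f = 3 + (16*(-270) - 1*(-12369)) = 3 + (-4320 + 12369) = 3 + 8049 = 8052)
E(s) = ¼ - 83/s (E(s) = -83/s + 20*(1/80) = -83/s + ¼ = ¼ - 83/s)
E(S) + f = (¼)*(-332 - 114)/(-114) + 8052 = (¼)*(-1/114)*(-446) + 8052 = 223/228 + 8052 = 1836079/228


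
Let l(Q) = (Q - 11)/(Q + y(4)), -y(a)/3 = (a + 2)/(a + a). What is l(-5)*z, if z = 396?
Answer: 25344/29 ≈ 873.93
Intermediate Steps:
y(a) = -3*(2 + a)/(2*a) (y(a) = -3*(a + 2)/(a + a) = -3*(2 + a)/(2*a))
l(Q) = (-11 + Q)/(-9/4 + Q) (l(Q) = (Q - 11)/(Q + (-3/2 - 3/4)) = (-11 + Q)/(Q + (-3/2 - 3*¼)) = (-11 + Q)/(Q + (-3/2 - ¾)) = (-11 + Q)/(Q - 9/4) = (-11 + Q)/(-9/4 + Q))
l(-5)*z = (4*(11 - 1*(-5))/(9 - 4*(-5)))*396 = (4*(11 + 5)/(9 + 20))*396 = (4*16/29)*396 = (4*(1/29)*16)*396 = (64/29)*396 = 25344/29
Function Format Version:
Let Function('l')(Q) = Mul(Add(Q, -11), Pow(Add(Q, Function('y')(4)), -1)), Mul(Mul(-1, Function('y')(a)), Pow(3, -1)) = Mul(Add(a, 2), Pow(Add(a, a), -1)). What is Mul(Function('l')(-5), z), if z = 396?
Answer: Rational(25344, 29) ≈ 873.93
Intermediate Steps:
Function('y')(a) = Mul(Rational(-3, 2), Pow(a, -1), Add(2, a)) (Function('y')(a) = Mul(-3, Mul(Add(a, 2), Pow(Add(a, a), -1))) = Mul(-3, Mul(Add(2, a), Pow(Mul(2, a), -1))) = Mul(-3, Mul(Add(2, a), Mul(Rational(1, 2), Pow(a, -1)))) = Mul(-3, Mul(Rational(1, 2), Pow(a, -1), Add(2, a))) = Mul(Rational(-3, 2), Pow(a, -1), Add(2, a)))
Function('l')(Q) = Mul(Pow(Add(Rational(-9, 4), Q), -1), Add(-11, Q)) (Function('l')(Q) = Mul(Add(Q, -11), Pow(Add(Q, Add(Rational(-3, 2), Mul(-3, Pow(4, -1)))), -1)) = Mul(Add(-11, Q), Pow(Add(Q, Add(Rational(-3, 2), Mul(-3, Rational(1, 4)))), -1)) = Mul(Add(-11, Q), Pow(Add(Q, Add(Rational(-3, 2), Rational(-3, 4))), -1)) = Mul(Add(-11, Q), Pow(Add(Q, Rational(-9, 4)), -1)) = Mul(Add(-11, Q), Pow(Add(Rational(-9, 4), Q), -1)) = Mul(Pow(Add(Rational(-9, 4), Q), -1), Add(-11, Q)))
Mul(Function('l')(-5), z) = Mul(Mul(4, Pow(Add(9, Mul(-4, -5)), -1), Add(11, Mul(-1, -5))), 396) = Mul(Mul(4, Pow(Add(9, 20), -1), Add(11, 5)), 396) = Mul(Mul(4, Pow(29, -1), 16), 396) = Mul(Mul(4, Rational(1, 29), 16), 396) = Mul(Rational(64, 29), 396) = Rational(25344, 29)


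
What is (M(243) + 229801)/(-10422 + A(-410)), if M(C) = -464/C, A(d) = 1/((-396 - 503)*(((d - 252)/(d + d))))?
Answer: -16616603793851/753607280304 ≈ -22.049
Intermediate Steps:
A(d) = -2*d/(899*(-252 + d)) (A(d) = 1/((-899)*(((-252 + d)/((2*d))))) = -2*d/(-252 + d)/899 = -2*d/(899*(-252 + d)))
(M(243) + 229801)/(-10422 + A(-410)) = (-464/243 + 229801)/(-10422 - 2*(-410)/(-226548 + 899*(-410))) = (-464*1/243 + 229801)/(-10422 - 2*(-410)/(-226548 - 368590)) = (-464/243 + 229801)/(-10422 - 2*(-410)/(-595138)) = 55841179/(243*(-10422 - 2*(-410)*(-1/595138))) = 55841179/(243*(-10422 - 410/297569)) = 55841179/(243*(-3101264528/297569)) = (55841179/243)*(-297569/3101264528) = -16616603793851/753607280304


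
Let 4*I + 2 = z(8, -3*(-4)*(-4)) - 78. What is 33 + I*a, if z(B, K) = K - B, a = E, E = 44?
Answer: -1463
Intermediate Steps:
a = 44
I = -34 (I = -½ + ((-3*(-4)*(-4) - 1*8) - 78)/4 = -½ + ((12*(-4) - 8) - 78)/4 = -½ + ((-48 - 8) - 78)/4 = -½ + (-56 - 78)/4 = -½ + (¼)*(-134) = -½ - 67/2 = -34)
33 + I*a = 33 - 34*44 = 33 - 1496 = -1463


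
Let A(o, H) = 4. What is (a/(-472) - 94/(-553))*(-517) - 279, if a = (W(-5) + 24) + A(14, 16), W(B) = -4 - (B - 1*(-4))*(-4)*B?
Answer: -20795519/65254 ≈ -318.69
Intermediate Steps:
W(B) = -4 - B*(-16 - 4*B) (W(B) = -4 - (B + 4)*(-4)*B = -4 - (4 + B)*(-4)*B = -4 - (-16 - 4*B)*B = -4 - B*(-16 - 4*B))
a = 44 (a = ((-4 + 4*(-5)² + 16*(-5)) + 24) + 4 = ((-4 + 4*25 - 80) + 24) + 4 = ((-4 + 100 - 80) + 24) + 4 = (16 + 24) + 4 = 40 + 4 = 44)
(a/(-472) - 94/(-553))*(-517) - 279 = (44/(-472) - 94/(-553))*(-517) - 279 = (44*(-1/472) - 94*(-1/553))*(-517) - 279 = (-11/118 + 94/553)*(-517) - 279 = (5009/65254)*(-517) - 279 = -2589653/65254 - 279 = -20795519/65254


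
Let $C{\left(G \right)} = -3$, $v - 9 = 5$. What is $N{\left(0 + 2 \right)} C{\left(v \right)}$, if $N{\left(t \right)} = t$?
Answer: $-6$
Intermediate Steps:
$v = 14$ ($v = 9 + 5 = 14$)
$N{\left(0 + 2 \right)} C{\left(v \right)} = \left(0 + 2\right) \left(-3\right) = 2 \left(-3\right) = -6$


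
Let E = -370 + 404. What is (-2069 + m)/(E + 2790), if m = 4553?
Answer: 621/706 ≈ 0.87960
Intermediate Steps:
E = 34
(-2069 + m)/(E + 2790) = (-2069 + 4553)/(34 + 2790) = 2484/2824 = 2484*(1/2824) = 621/706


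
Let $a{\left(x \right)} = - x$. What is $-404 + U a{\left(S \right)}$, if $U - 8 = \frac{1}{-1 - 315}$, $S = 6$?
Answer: $- \frac{71413}{158} \approx -451.98$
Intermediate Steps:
$U = \frac{2527}{316}$ ($U = 8 + \frac{1}{-1 - 315} = 8 + \frac{1}{-316} = 8 - \frac{1}{316} = \frac{2527}{316} \approx 7.9968$)
$-404 + U a{\left(S \right)} = -404 + \frac{2527 \left(\left(-1\right) 6\right)}{316} = -404 + \frac{2527}{316} \left(-6\right) = -404 - \frac{7581}{158} = - \frac{71413}{158}$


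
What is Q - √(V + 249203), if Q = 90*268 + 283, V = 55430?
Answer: 24403 - 7*√6217 ≈ 23851.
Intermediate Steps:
Q = 24403 (Q = 24120 + 283 = 24403)
Q - √(V + 249203) = 24403 - √(55430 + 249203) = 24403 - √304633 = 24403 - 7*√6217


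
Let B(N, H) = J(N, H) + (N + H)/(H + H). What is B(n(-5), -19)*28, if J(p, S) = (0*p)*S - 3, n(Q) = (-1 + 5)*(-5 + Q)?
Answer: -770/19 ≈ -40.526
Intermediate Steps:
n(Q) = -20 + 4*Q (n(Q) = 4*(-5 + Q) = -20 + 4*Q)
J(p, S) = -3 (J(p, S) = 0*S - 3 = 0 - 3 = -3)
B(N, H) = -3 + (H + N)/(2*H) (B(N, H) = -3 + (N + H)/(H + H) = -3 + (H + N)/((2*H)) = -3 + (H + N)*(1/(2*H)) = -3 + (H + N)/(2*H))
B(n(-5), -19)*28 = ((½)*((-20 + 4*(-5)) - 5*(-19))/(-19))*28 = ((½)*(-1/19)*((-20 - 20) + 95))*28 = ((½)*(-1/19)*(-40 + 95))*28 = ((½)*(-1/19)*55)*28 = -55/38*28 = -770/19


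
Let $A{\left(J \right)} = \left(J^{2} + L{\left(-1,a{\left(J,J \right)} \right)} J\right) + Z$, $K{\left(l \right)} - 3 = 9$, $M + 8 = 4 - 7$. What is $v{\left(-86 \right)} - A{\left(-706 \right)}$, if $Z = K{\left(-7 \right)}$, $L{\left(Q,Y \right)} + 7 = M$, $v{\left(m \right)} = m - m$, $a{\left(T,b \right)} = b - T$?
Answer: $-511156$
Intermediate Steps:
$v{\left(m \right)} = 0$
$M = -11$ ($M = -8 + \left(4 - 7\right) = -8 - 3 = -11$)
$L{\left(Q,Y \right)} = -18$ ($L{\left(Q,Y \right)} = -7 - 11 = -18$)
$K{\left(l \right)} = 12$ ($K{\left(l \right)} = 3 + 9 = 12$)
$Z = 12$
$A{\left(J \right)} = 12 + J^{2} - 18 J$ ($A{\left(J \right)} = \left(J^{2} - 18 J\right) + 12 = 12 + J^{2} - 18 J$)
$v{\left(-86 \right)} - A{\left(-706 \right)} = 0 - \left(12 + \left(-706\right)^{2} - -12708\right) = 0 - \left(12 + 498436 + 12708\right) = 0 - 511156 = -511156$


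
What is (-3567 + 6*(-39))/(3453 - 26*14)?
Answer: -3801/3089 ≈ -1.2305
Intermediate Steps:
(-3567 + 6*(-39))/(3453 - 26*14) = (-3567 - 234)/(3453 - 364) = -3801/3089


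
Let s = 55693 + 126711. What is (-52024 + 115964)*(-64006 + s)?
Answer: 7570368120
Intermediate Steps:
s = 182404
(-52024 + 115964)*(-64006 + s) = (-52024 + 115964)*(-64006 + 182404) = 63940*118398 = 7570368120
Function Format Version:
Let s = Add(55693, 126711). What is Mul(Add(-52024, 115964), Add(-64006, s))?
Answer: 7570368120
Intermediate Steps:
s = 182404
Mul(Add(-52024, 115964), Add(-64006, s)) = Mul(Add(-52024, 115964), Add(-64006, 182404)) = Mul(63940, 118398) = 7570368120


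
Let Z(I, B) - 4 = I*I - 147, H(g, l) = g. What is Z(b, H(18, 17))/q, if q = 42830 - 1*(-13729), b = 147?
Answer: 21466/56559 ≈ 0.37953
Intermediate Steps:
Z(I, B) = -143 + I² (Z(I, B) = 4 + (I*I - 147) = 4 + (I² - 147) = 4 + (-147 + I²) = -143 + I²)
q = 56559 (q = 42830 + 13729 = 56559)
Z(b, H(18, 17))/q = (-143 + 147²)/56559 = (-143 + 21609)*(1/56559) = 21466*(1/56559) = 21466/56559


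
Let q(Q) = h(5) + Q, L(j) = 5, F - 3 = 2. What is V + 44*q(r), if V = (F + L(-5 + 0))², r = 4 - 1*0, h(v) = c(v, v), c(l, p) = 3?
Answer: 408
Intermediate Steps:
F = 5 (F = 3 + 2 = 5)
h(v) = 3
r = 4 (r = 4 + 0 = 4)
q(Q) = 3 + Q
V = 100 (V = (5 + 5)² = 10² = 100)
V + 44*q(r) = 100 + 44*(3 + 4) = 100 + 44*7 = 100 + 308 = 408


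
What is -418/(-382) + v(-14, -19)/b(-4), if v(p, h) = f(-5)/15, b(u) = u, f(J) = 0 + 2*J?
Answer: 1445/1146 ≈ 1.2609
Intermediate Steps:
f(J) = 2*J
v(p, h) = -⅔ (v(p, h) = (2*(-5))/15 = -10*1/15 = -⅔)
-418/(-382) + v(-14, -19)/b(-4) = -418/(-382) - ⅔/(-4) = -418*(-1/382) - ⅔*(-¼) = 209/191 + ⅙ = 1445/1146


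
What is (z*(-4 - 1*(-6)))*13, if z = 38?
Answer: 988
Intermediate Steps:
(z*(-4 - 1*(-6)))*13 = (38*(-4 - 1*(-6)))*13 = (38*(-4 + 6))*13 = (38*2)*13 = 76*13 = 988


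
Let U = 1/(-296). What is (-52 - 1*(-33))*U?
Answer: 19/296 ≈ 0.064189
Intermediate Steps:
U = -1/296 ≈ -0.0033784
(-52 - 1*(-33))*U = (-52 - 1*(-33))*(-1/296) = (-52 + 33)*(-1/296) = -19*(-1/296) = 19/296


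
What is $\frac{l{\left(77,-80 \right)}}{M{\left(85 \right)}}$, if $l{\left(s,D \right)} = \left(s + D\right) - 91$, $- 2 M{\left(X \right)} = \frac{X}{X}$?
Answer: $188$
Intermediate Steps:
$M{\left(X \right)} = - \frac{1}{2}$ ($M{\left(X \right)} = - \frac{X \frac{1}{X}}{2} = \left(- \frac{1}{2}\right) 1 = - \frac{1}{2}$)
$l{\left(s,D \right)} = -91 + D + s$ ($l{\left(s,D \right)} = \left(D + s\right) - 91 = -91 + D + s$)
$\frac{l{\left(77,-80 \right)}}{M{\left(85 \right)}} = \frac{-91 - 80 + 77}{- \frac{1}{2}} = \left(-94\right) \left(-2\right) = 188$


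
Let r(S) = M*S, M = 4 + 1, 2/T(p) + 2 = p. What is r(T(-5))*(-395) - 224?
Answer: 2382/7 ≈ 340.29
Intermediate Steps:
T(p) = 2/(-2 + p)
M = 5
r(S) = 5*S
r(T(-5))*(-395) - 224 = (5*(2/(-2 - 5)))*(-395) - 224 = (5*(2/(-7)))*(-395) - 224 = (5*(2*(-⅐)))*(-395) - 224 = (5*(-2/7))*(-395) - 224 = -10/7*(-395) - 224 = 3950/7 - 224 = 2382/7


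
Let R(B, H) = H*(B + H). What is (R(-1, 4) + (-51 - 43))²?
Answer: 6724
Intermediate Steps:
(R(-1, 4) + (-51 - 43))² = (4*(-1 + 4) + (-51 - 43))² = (4*3 - 94)² = (12 - 94)² = (-82)² = 6724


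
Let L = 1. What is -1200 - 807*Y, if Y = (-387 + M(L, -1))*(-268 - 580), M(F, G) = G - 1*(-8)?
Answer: -260048880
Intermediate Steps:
M(F, G) = 8 + G (M(F, G) = G + 8 = 8 + G)
Y = 322240 (Y = (-387 + (8 - 1))*(-268 - 580) = (-387 + 7)*(-848) = -380*(-848) = 322240)
-1200 - 807*Y = -1200 - 807*322240 = -1200 - 260047680 = -260048880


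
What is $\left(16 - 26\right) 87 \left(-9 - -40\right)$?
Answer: $-26970$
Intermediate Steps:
$\left(16 - 26\right) 87 \left(-9 - -40\right) = \left(-10\right) 87 \left(-9 + 40\right) = \left(-870\right) 31 = -26970$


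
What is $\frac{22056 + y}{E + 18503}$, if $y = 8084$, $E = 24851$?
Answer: $\frac{15070}{21677} \approx 0.69521$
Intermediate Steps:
$\frac{22056 + y}{E + 18503} = \frac{22056 + 8084}{24851 + 18503} = \frac{30140}{43354} = 30140 \cdot \frac{1}{43354} = \frac{15070}{21677}$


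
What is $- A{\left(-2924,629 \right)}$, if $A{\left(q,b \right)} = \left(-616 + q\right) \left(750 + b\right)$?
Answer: $4881660$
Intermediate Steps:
$- A{\left(-2924,629 \right)} = - (-462000 - 387464 + 750 \left(-2924\right) + 629 \left(-2924\right)) = - (-462000 - 387464 - 2193000 - 1839196) = \left(-1\right) \left(-4881660\right) = 4881660$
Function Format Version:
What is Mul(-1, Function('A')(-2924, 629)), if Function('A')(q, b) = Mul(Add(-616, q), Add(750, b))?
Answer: 4881660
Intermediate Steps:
Mul(-1, Function('A')(-2924, 629)) = Mul(-1, Add(-462000, Mul(-616, 629), Mul(750, -2924), Mul(629, -2924))) = Mul(-1, Add(-462000, -387464, -2193000, -1839196)) = Mul(-1, -4881660) = 4881660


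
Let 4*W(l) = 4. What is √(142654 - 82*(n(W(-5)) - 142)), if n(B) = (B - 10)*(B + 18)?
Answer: 8*√2630 ≈ 410.27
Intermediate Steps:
W(l) = 1 (W(l) = (¼)*4 = 1)
n(B) = (-10 + B)*(18 + B)
√(142654 - 82*(n(W(-5)) - 142)) = √(142654 - 82*((-180 + 1² + 8*1) - 142)) = √(142654 - 82*((-180 + 1 + 8) - 142)) = √(142654 - 82*(-171 - 142)) = √(142654 - 82*(-313)) = √(142654 + 25666) = √168320 = 8*√2630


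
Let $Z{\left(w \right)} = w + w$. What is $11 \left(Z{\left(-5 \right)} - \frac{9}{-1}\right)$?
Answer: $-11$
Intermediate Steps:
$Z{\left(w \right)} = 2 w$
$11 \left(Z{\left(-5 \right)} - \frac{9}{-1}\right) = 11 \left(2 \left(-5\right) - \frac{9}{-1}\right) = 11 \left(-10 - -9\right) = 11 \left(-10 + 9\right) = 11 \left(-1\right) = -11$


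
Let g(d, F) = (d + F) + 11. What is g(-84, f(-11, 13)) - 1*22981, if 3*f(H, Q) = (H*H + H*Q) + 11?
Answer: -69173/3 ≈ -23058.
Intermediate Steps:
f(H, Q) = 11/3 + H²/3 + H*Q/3 (f(H, Q) = ((H*H + H*Q) + 11)/3 = ((H² + H*Q) + 11)/3 = (11 + H² + H*Q)/3 = 11/3 + H²/3 + H*Q/3)
g(d, F) = 11 + F + d (g(d, F) = (F + d) + 11 = 11 + F + d)
g(-84, f(-11, 13)) - 1*22981 = (11 + (11/3 + (⅓)*(-11)² + (⅓)*(-11)*13) - 84) - 1*22981 = (11 + (11/3 + (⅓)*121 - 143/3) - 84) - 22981 = (11 + (11/3 + 121/3 - 143/3) - 84) - 22981 = (11 - 11/3 - 84) - 22981 = -230/3 - 22981 = -69173/3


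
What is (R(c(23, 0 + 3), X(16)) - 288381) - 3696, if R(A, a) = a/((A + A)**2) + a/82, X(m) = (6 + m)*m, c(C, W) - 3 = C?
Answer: -2023770887/6929 ≈ -2.9207e+5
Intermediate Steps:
c(C, W) = 3 + C
X(m) = m*(6 + m)
R(A, a) = a/82 + a/(4*A**2) (R(A, a) = a/((2*A)**2) + a*(1/82) = a/((4*A**2)) + a/82 = a*(1/(4*A**2)) + a/82 = a/(4*A**2) + a/82 = a/82 + a/(4*A**2))
(R(c(23, 0 + 3), X(16)) - 288381) - 3696 = (((16*(6 + 16))/82 + (16*(6 + 16))/(4*(3 + 23)**2)) - 288381) - 3696 = (((16*22)/82 + (1/4)*(16*22)/26**2) - 288381) - 3696 = (((1/82)*352 + (1/4)*352*(1/676)) - 288381) - 3696 = ((176/41 + 22/169) - 288381) - 3696 = (30646/6929 - 288381) - 3696 = -1998161303/6929 - 3696 = -2023770887/6929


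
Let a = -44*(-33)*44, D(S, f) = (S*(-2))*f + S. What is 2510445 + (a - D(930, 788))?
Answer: 4039083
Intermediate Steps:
D(S, f) = S - 2*S*f (D(S, f) = (-2*S)*f + S = -2*S*f + S = S - 2*S*f)
a = 63888 (a = 1452*44 = 63888)
2510445 + (a - D(930, 788)) = 2510445 + (63888 - 930*(1 - 2*788)) = 2510445 + (63888 - 930*(1 - 1576)) = 2510445 + (63888 - 930*(-1575)) = 2510445 + (63888 - 1*(-1464750)) = 2510445 + (63888 + 1464750) = 2510445 + 1528638 = 4039083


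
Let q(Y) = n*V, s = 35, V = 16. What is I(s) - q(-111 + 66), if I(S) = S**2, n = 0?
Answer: 1225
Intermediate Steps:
q(Y) = 0 (q(Y) = 0*16 = 0)
I(s) - q(-111 + 66) = 35**2 - 1*0 = 1225 + 0 = 1225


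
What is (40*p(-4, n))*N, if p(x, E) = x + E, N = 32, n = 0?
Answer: -5120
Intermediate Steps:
p(x, E) = E + x
(40*p(-4, n))*N = (40*(0 - 4))*32 = (40*(-4))*32 = -160*32 = -5120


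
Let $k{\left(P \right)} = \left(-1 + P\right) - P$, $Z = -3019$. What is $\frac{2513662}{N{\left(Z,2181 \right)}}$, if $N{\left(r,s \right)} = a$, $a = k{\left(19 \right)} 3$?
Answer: $- \frac{2513662}{3} \approx -8.3789 \cdot 10^{5}$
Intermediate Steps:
$k{\left(P \right)} = -1$
$a = -3$ ($a = \left(-1\right) 3 = -3$)
$N{\left(r,s \right)} = -3$
$\frac{2513662}{N{\left(Z,2181 \right)}} = \frac{2513662}{-3} = 2513662 \left(- \frac{1}{3}\right) = - \frac{2513662}{3}$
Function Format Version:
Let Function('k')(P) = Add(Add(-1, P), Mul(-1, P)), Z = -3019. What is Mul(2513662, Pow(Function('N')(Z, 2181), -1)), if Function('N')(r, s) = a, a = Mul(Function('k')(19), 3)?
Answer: Rational(-2513662, 3) ≈ -8.3789e+5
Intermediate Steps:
Function('k')(P) = -1
a = -3 (a = Mul(-1, 3) = -3)
Function('N')(r, s) = -3
Mul(2513662, Pow(Function('N')(Z, 2181), -1)) = Mul(2513662, Pow(-3, -1)) = Mul(2513662, Rational(-1, 3)) = Rational(-2513662, 3)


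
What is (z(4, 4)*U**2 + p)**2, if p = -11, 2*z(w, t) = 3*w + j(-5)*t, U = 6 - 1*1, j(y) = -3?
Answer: 121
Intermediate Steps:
U = 5 (U = 6 - 1 = 5)
z(w, t) = -3*t/2 + 3*w/2 (z(w, t) = (3*w - 3*t)/2 = (-3*t + 3*w)/2 = -3*t/2 + 3*w/2)
(z(4, 4)*U**2 + p)**2 = ((-3/2*4 + (3/2)*4)*5**2 - 11)**2 = ((-6 + 6)*25 - 11)**2 = (0*25 - 11)**2 = (0 - 11)**2 = (-11)**2 = 121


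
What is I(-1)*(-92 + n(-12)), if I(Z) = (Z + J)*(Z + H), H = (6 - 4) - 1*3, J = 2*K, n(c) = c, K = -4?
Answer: -1872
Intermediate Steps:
J = -8 (J = 2*(-4) = -8)
H = -1 (H = 2 - 3 = -1)
I(Z) = (-1 + Z)*(-8 + Z) (I(Z) = (Z - 8)*(Z - 1) = (-8 + Z)*(-1 + Z) = (-1 + Z)*(-8 + Z))
I(-1)*(-92 + n(-12)) = (8 + (-1)**2 - 9*(-1))*(-92 - 12) = (8 + 1 + 9)*(-104) = 18*(-104) = -1872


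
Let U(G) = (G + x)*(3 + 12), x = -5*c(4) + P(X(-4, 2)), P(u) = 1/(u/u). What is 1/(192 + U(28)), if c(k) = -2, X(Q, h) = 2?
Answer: 1/777 ≈ 0.0012870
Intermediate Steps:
P(u) = 1 (P(u) = 1/1 = 1)
x = 11 (x = -5*(-2) + 1 = 10 + 1 = 11)
U(G) = 165 + 15*G (U(G) = (G + 11)*(3 + 12) = (11 + G)*15 = 165 + 15*G)
1/(192 + U(28)) = 1/(192 + (165 + 15*28)) = 1/(192 + (165 + 420)) = 1/(192 + 585) = 1/777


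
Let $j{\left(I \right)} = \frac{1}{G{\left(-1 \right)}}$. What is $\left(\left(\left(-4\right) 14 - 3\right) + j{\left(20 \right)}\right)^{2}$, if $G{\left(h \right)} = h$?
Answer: $3600$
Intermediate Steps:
$j{\left(I \right)} = -1$ ($j{\left(I \right)} = \frac{1}{-1} = -1$)
$\left(\left(\left(-4\right) 14 - 3\right) + j{\left(20 \right)}\right)^{2} = \left(\left(\left(-4\right) 14 - 3\right) - 1\right)^{2} = \left(\left(-56 - 3\right) - 1\right)^{2} = \left(-59 - 1\right)^{2} = \left(-60\right)^{2} = 3600$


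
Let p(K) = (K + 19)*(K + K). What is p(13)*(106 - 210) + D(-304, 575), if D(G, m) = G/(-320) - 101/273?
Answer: -472439713/5460 ≈ -86527.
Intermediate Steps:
p(K) = 2*K*(19 + K) (p(K) = (19 + K)*(2*K) = 2*K*(19 + K))
D(G, m) = -101/273 - G/320 (D(G, m) = G*(-1/320) - 101*1/273 = -G/320 - 101/273 = -101/273 - G/320)
p(13)*(106 - 210) + D(-304, 575) = (2*13*(19 + 13))*(106 - 210) + (-101/273 - 1/320*(-304)) = (2*13*32)*(-104) + (-101/273 + 19/20) = 832*(-104) + 3167/5460 = -86528 + 3167/5460 = -472439713/5460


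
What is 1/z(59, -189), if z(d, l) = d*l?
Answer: -1/11151 ≈ -8.9678e-5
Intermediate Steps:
1/z(59, -189) = 1/(59*(-189)) = 1/(-11151) = -1/11151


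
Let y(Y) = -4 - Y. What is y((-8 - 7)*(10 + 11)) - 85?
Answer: 226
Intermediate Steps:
y((-8 - 7)*(10 + 11)) - 85 = (-4 - (-8 - 7)*(10 + 11)) - 85 = (-4 - (-15)*21) - 85 = (-4 - 1*(-315)) - 85 = (-4 + 315) - 85 = 311 - 85 = 226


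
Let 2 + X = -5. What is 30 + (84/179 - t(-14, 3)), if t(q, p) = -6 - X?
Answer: 5275/179 ≈ 29.469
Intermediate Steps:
X = -7 (X = -2 - 5 = -7)
t(q, p) = 1 (t(q, p) = -6 - 1*(-7) = -6 + 7 = 1)
30 + (84/179 - t(-14, 3)) = 30 + (84/179 - 1*1) = 30 + (84*(1/179) - 1) = 30 + (84/179 - 1) = 30 - 95/179 = 5275/179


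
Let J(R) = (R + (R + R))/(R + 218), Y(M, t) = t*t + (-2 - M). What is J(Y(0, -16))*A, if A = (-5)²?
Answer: 9525/236 ≈ 40.360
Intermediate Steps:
Y(M, t) = -2 + t² - M (Y(M, t) = t² + (-2 - M) = -2 + t² - M)
J(R) = 3*R/(218 + R) (J(R) = (R + 2*R)/(218 + R) = (3*R)/(218 + R) = 3*R/(218 + R))
A = 25
J(Y(0, -16))*A = (3*(-2 + (-16)² - 1*0)/(218 + (-2 + (-16)² - 1*0)))*25 = (3*(-2 + 256 + 0)/(218 + (-2 + 256 + 0)))*25 = (3*254/(218 + 254))*25 = (3*254/472)*25 = (3*254*(1/472))*25 = (381/236)*25 = 9525/236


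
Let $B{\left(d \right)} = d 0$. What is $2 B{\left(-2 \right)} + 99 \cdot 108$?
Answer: $10692$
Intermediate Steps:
$B{\left(d \right)} = 0$
$2 B{\left(-2 \right)} + 99 \cdot 108 = 2 \cdot 0 + 99 \cdot 108 = 0 + 10692 = 10692$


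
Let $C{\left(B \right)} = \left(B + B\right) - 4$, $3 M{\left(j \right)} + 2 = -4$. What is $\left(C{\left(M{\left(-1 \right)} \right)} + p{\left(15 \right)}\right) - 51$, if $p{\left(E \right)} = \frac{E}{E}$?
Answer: $-58$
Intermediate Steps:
$p{\left(E \right)} = 1$
$M{\left(j \right)} = -2$ ($M{\left(j \right)} = - \frac{2}{3} + \frac{1}{3} \left(-4\right) = - \frac{2}{3} - \frac{4}{3} = -2$)
$C{\left(B \right)} = -4 + 2 B$ ($C{\left(B \right)} = 2 B - 4 = -4 + 2 B$)
$\left(C{\left(M{\left(-1 \right)} \right)} + p{\left(15 \right)}\right) - 51 = \left(\left(-4 + 2 \left(-2\right)\right) + 1\right) - 51 = \left(\left(-4 - 4\right) + 1\right) - 51 = \left(-8 + 1\right) - 51 = -7 - 51 = -58$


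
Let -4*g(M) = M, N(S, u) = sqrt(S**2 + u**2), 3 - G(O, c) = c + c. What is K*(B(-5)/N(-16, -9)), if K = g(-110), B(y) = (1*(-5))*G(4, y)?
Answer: -3575*sqrt(337)/674 ≈ -97.371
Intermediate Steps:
G(O, c) = 3 - 2*c (G(O, c) = 3 - (c + c) = 3 - 2*c)
B(y) = -15 + 10*y (B(y) = (1*(-5))*(3 - 2*y) = -5*(3 - 2*y) = -15 + 10*y)
g(M) = -M/4
K = 55/2 (K = -1/4*(-110) = 55/2 ≈ 27.500)
K*(B(-5)/N(-16, -9)) = 55*((-15 + 10*(-5))/(sqrt((-16)**2 + (-9)**2)))/2 = 55*((-15 - 50)/(sqrt(256 + 81)))/2 = 55*(-65*sqrt(337)/337)/2 = -3575*sqrt(337)/674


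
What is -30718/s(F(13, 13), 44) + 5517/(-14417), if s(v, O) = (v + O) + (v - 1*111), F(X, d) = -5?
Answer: 442436597/1110109 ≈ 398.55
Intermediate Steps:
s(v, O) = -111 + O + 2*v (s(v, O) = (O + v) + (v - 111) = (O + v) + (-111 + v) = -111 + O + 2*v)
-30718/s(F(13, 13), 44) + 5517/(-14417) = -30718/(-111 + 44 + 2*(-5)) + 5517/(-14417) = -30718/(-111 + 44 - 10) + 5517*(-1/14417) = -30718/(-77) - 5517/14417 = -30718*(-1/77) - 5517/14417 = 30718/77 - 5517/14417 = 442436597/1110109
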